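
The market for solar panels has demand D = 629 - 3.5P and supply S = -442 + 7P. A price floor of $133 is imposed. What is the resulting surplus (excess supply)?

Equilibrium price would be P* = 102, so the floor at 133 binds.
At P = 133: D = 163.5, S = 489.
Surplus = 489 − 163.5 = 325.5.

Surplus = 325.5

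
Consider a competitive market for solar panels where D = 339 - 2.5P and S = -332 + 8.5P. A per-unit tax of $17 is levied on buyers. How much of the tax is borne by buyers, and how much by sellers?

Pre-tax equilibrium: P* = 61, Q* = 186.5.
Tax on buyers shifts demand to D = 339 − 2.5(P + 17) = 296.5 - 2.5P.
296.5 - 2.5P = -332 + 8.5P gives seller price Ps = 1257/22; buyers pay Pb = 1257/22 + 17 = 1631/22.
New quantity: Q = 339 − 2.5(1631/22) = 6761/44.
Buyer burden = 1631/22 − 61 = 289/22; seller burden = 61 − 1257/22 = 85/22.

Buyers bear 289/22, sellers bear 85/22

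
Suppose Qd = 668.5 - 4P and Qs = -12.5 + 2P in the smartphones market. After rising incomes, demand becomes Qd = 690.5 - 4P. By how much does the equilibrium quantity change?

Original equilibrium: P* = 113.5, Q* = 214.5.
New equilibrium: 690.5 - 4P = -12.5 + 2P, so 703 = 6P and P' = 703/6; Q' = 690.5 − 4(703/6) = 1331/6.
Change in quantity: 1331/6 − 214.5 = 22/3.

ΔQ = 22/3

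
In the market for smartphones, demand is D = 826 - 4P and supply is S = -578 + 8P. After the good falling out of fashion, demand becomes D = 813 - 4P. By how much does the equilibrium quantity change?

Original equilibrium: P* = 117, Q* = 358.
New equilibrium: 813 - 4P = -578 + 8P, so 1391 = 12P and P' = 1391/12; Q' = 813 − 4(1391/12) = 1048/3.
Change in quantity: 1048/3 − 358 = -26/3.

ΔQ = -26/3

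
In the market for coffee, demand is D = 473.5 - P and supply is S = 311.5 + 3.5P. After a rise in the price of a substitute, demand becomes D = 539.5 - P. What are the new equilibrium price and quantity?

P' = 152/3, Q' = 2933/6

Original equilibrium: P* = 36, Q* = 437.5.
New equilibrium: 539.5 - P = 311.5 + 3.5P, so 228 = 4.5P and P' = 152/3; Q' = 539.5 − 1(152/3) = 2933/6.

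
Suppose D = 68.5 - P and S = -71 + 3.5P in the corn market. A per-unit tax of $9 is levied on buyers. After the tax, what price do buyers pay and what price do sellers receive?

Buyers pay $38, sellers receive $29

Pre-tax equilibrium: P* = 31, Q* = 37.5.
Tax on buyers shifts demand to D = 68.5 − 1(P + 9) = 59.5 - P.
59.5 - P = -71 + 3.5P gives seller price Ps = 29; buyers pay Pb = 29 + 9 = 38.
New quantity: Q = 68.5 − 1(38) = 30.5.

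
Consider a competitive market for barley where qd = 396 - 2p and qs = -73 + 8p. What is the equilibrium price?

Set qd = qs: 396 - 2p = -73 + 8p.
469 = 10p, so p* = 46.9.
q* = 396 − 2(46.9) = 302.2.

p* = 46.9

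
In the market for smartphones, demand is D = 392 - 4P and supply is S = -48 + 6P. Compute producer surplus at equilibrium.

Equilibrium: 392 - 4P = -48 + 6P gives P* = 44, Q* = 216.
Supply starts at P = 8 (where S = 0).
PS = ½(44 − 8)(216) = 3888.

Producer surplus = 3888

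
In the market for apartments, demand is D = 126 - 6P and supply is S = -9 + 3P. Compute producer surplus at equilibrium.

Equilibrium: 126 - 6P = -9 + 3P gives P* = 15, Q* = 36.
Supply starts at P = 3 (where S = 0).
PS = ½(15 − 3)(36) = 216.

Producer surplus = 216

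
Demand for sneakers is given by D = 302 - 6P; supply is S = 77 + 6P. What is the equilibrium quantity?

Set D = S: 302 - 6P = 77 + 6P.
225 = 12P, so P* = 18.75.
Q* = 302 − 6(18.75) = 189.5.

Q* = 189.5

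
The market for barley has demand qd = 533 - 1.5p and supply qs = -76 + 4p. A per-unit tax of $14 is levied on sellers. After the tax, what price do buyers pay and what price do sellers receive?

Buyers pay 1330/11, sellers receive 1176/11

Pre-tax equilibrium: p* = 1218/11, q* = 4036/11.
Tax on sellers shifts supply to qs = -76 + 4(p − 14) = -132 + 4p.
533 - 1.5p = -132 + 4p gives buyer price pb = 1330/11; sellers receive ps = 1330/11 − 14 = 1176/11.
New quantity: q = 533 − 1.5(1330/11) = 3868/11.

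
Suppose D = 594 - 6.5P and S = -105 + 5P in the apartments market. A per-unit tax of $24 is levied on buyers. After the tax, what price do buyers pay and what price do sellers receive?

Pre-tax equilibrium: P* = 1398/23, Q* = 4575/23.
Tax on buyers shifts demand to D = 594 − 6.5(P + 24) = 438 - 6.5P.
438 - 6.5P = -105 + 5P gives seller price Ps = 1086/23; buyers pay Pb = 1086/23 + 24 = 1638/23.
New quantity: Q = 594 − 6.5(1638/23) = 3015/23.

Buyers pay 1638/23, sellers receive 1086/23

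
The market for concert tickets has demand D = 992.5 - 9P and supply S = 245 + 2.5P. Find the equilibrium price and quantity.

P* = 65, Q* = 407.5

Set D = S: 992.5 - 9P = 245 + 2.5P.
747.5 = 11.5P, so P* = 65.
Q* = 992.5 − 9(65) = 407.5.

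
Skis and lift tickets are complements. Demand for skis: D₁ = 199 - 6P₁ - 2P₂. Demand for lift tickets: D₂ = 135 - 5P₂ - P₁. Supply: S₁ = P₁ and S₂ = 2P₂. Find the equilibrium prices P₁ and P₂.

P₁ = 1123/47, P₂ = 746/47

Market 1: 199 - 6P₁ - 2P₂ = P₁ → 7P₁ + 2P₂ = 199.
Market 2: 7P₂ + P₁ = 135.
Eliminating P₂: 7×(1) − 2×(2) gives 47P₁ = 1123, so P₁ = 1123/47.
Back-substitute into (2): P₂ = (135 − 1×1123/47) / 7 = 746/47.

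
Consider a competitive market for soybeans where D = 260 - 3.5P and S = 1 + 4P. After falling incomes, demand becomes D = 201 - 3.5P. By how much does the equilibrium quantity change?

Original equilibrium: P* = 518/15, Q* = 2087/15.
New equilibrium: 201 - 3.5P = 1 + 4P, so 200 = 7.5P and P' = 80/3; Q' = 201 − 3.5(80/3) = 323/3.
Change in quantity: 323/3 − 2087/15 = -472/15.

ΔQ = -472/15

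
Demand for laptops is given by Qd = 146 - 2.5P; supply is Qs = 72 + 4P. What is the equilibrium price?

Set Qd = Qs: 146 - 2.5P = 72 + 4P.
74 = 6.5P, so P* = 148/13.
Q* = 146 − 2.5(148/13) = 1528/13.

P* = 148/13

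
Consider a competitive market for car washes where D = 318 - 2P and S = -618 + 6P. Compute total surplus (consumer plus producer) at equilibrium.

Total surplus = 2352

Equilibrium: 318 - 2P = -618 + 6P gives P* = 117, Q* = 84.
Demand choke price: P = 159; supply starts at P = 103.
CS = ½(159 − 117)(84) = 1764; PS = ½(117 − 103)(84) = 588.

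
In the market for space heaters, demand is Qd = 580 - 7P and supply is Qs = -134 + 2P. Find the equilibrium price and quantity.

Set Qd = Qs: 580 - 7P = -134 + 2P.
714 = 9P, so P* = 238/3.
Q* = 580 − 7(238/3) = 74/3.

P* = 238/3, Q* = 74/3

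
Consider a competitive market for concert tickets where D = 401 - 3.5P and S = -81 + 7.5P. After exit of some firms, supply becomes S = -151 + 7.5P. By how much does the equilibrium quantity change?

Original equilibrium: P* = 482/11, Q* = 2724/11.
New equilibrium: 401 - 3.5P = -151 + 7.5P, so 552 = 11P and P' = 552/11; Q' = 401 − 3.5(552/11) = 2479/11.
Change in quantity: 2479/11 − 2724/11 = -245/11.

ΔQ = -245/11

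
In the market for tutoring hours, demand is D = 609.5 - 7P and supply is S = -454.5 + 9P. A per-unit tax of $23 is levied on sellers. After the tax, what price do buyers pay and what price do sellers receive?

Buyers pay $79.4375, sellers receive $56.4375

Pre-tax equilibrium: P* = 66.5, Q* = 144.
Tax on sellers shifts supply to S = -454.5 + 9(P − 23) = -661.5 + 9P.
609.5 - 7P = -661.5 + 9P gives buyer price Pb = 79.4375; sellers receive Ps = 79.4375 − 23 = 56.4375.
New quantity: Q = 609.5 − 7(79.4375) = 53.4375.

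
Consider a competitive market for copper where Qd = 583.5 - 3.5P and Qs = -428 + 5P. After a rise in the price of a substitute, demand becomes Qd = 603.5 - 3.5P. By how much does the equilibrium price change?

Original equilibrium: P* = 119, Q* = 167.
New equilibrium: 603.5 - 3.5P = -428 + 5P, so 1031.5 = 8.5P and P' = 2063/17; Q' = 603.5 − 3.5(2063/17) = 3039/17.
Change in price: 2063/17 − 119 = 40/17.

ΔP = 40/17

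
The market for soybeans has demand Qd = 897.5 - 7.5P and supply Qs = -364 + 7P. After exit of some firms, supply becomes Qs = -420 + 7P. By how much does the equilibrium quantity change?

Original equilibrium: P* = 87, Q* = 245.
New equilibrium: 897.5 - 7.5P = -420 + 7P, so 1317.5 = 14.5P and P' = 2635/29; Q' = 897.5 − 7.5(2635/29) = 6265/29.
Change in quantity: 6265/29 − 245 = -840/29.

ΔQ = -840/29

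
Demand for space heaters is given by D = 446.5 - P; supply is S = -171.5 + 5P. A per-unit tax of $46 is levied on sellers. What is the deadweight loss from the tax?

Deadweight loss = 2645/3

Pre-tax equilibrium: P* = 103, Q* = 343.5.
Tax on sellers shifts supply to S = -171.5 + 5(P − 46) = -401.5 + 5P.
446.5 - P = -401.5 + 5P gives buyer price Pb = 424/3; sellers receive Ps = 424/3 − 46 = 286/3.
New quantity: Q = 446.5 − 1(424/3) = 1831/6.
DWL = ½ × 46 × (343.5 − 1831/6) = 2645/3.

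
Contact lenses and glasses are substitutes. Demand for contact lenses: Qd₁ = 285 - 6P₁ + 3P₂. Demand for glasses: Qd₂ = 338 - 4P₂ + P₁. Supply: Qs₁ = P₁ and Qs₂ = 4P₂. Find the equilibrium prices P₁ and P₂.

Market 1: 285 - 6P₁ + 3P₂ = P₁ → 7P₁ - 3P₂ = 285.
Market 2: 8P₂ - P₁ = 338.
Eliminating P₂: 8×(1) + 3×(2) gives 53P₁ = 3294, so P₁ = 3294/53.
Back-substitute into (2): P₂ = (338 + 1×3294/53) / 8 = 2651/53.

P₁ = 3294/53, P₂ = 2651/53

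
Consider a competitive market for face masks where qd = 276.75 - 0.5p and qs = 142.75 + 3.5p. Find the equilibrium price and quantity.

p* = 33.5, q* = 260

Set qd = qs: 276.75 - 0.5p = 142.75 + 3.5p.
134 = 4p, so p* = 33.5.
q* = 276.75 − 0.5(33.5) = 260.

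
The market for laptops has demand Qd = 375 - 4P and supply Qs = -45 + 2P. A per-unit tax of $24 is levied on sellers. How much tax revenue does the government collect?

Tax revenue = 1512

Pre-tax equilibrium: P* = 70, Q* = 95.
Tax on sellers shifts supply to Qs = -45 + 2(P − 24) = -93 + 2P.
375 - 4P = -93 + 2P gives buyer price Pb = 78; sellers receive Ps = 78 − 24 = 54.
New quantity: Q = 375 − 4(78) = 63.
Revenue = 24 × 63 = 1512.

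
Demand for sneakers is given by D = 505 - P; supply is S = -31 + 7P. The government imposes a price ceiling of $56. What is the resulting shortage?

Equilibrium price would be P* = 67, so the ceiling at 56 binds.
At P = 56: D = 505 − 1(56) = 449, S = -31 + 7(56) = 361.
Shortage = 449 − 361 = 88.

Shortage = 88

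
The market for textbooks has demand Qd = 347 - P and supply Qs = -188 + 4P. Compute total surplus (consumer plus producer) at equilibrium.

Equilibrium: 347 - P = -188 + 4P gives P* = 107, Q* = 240.
Demand choke price: P = 347; supply starts at P = 47.
CS = ½(347 − 107)(240) = 28800; PS = ½(107 − 47)(240) = 7200.

Total surplus = 36000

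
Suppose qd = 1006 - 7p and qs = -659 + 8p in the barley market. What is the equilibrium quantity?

q* = 229

Set qd = qs: 1006 - 7p = -659 + 8p.
1665 = 15p, so p* = 111.
q* = 1006 − 7(111) = 229.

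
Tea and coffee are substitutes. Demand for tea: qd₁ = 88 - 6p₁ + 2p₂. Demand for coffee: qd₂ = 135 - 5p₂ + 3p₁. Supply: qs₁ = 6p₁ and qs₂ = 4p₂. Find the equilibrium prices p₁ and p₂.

p₁ = 177/17, p₂ = 314/17

Market 1: 88 - 6p₁ + 2p₂ = 6p₁ → 12p₁ - 2p₂ = 88.
Market 2: 9p₂ - 3p₁ = 135.
Eliminating p₂: 9×(1) + 2×(2) gives 102p₁ = 1062, so p₁ = 177/17.
Back-substitute into (2): p₂ = (135 + 3×177/17) / 9 = 314/17.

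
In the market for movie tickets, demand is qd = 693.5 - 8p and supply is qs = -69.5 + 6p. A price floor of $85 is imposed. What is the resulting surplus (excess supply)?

Surplus = 427

Equilibrium price would be p* = 54.5, so the floor at 85 binds.
At p = 85: qd = 13.5, qs = 440.5.
Surplus = 440.5 − 13.5 = 427.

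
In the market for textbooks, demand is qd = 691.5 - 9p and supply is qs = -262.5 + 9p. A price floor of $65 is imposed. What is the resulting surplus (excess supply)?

Surplus = 216

Equilibrium price would be p* = 53, so the floor at 65 binds.
At p = 65: qd = 106.5, qs = 322.5.
Surplus = 322.5 − 106.5 = 216.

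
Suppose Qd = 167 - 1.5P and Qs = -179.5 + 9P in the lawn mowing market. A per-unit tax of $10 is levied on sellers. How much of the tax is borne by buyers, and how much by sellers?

Buyers bear 60/7, sellers bear 10/7

Pre-tax equilibrium: P* = 33, Q* = 117.5.
Tax on sellers shifts supply to Qs = -179.5 + 9(P − 10) = -269.5 + 9P.
167 - 1.5P = -269.5 + 9P gives buyer price Pb = 291/7; sellers receive Ps = 291/7 − 10 = 221/7.
New quantity: Q = 167 − 1.5(291/7) = 1465/14.
Buyer burden = 291/7 − 33 = 60/7; seller burden = 33 − 221/7 = 10/7.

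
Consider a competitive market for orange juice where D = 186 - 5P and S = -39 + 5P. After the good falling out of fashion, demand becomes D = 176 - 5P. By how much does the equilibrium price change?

Original equilibrium: P* = 22.5, Q* = 73.5.
New equilibrium: 176 - 5P = -39 + 5P, so 215 = 10P and P' = 21.5; Q' = 176 − 5(21.5) = 68.5.
Change in price: 21.5 − 22.5 = -1.

ΔP = -1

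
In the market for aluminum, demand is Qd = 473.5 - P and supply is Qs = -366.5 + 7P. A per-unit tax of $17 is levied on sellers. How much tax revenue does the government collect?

Pre-tax equilibrium: P* = 105, Q* = 368.5.
Tax on sellers shifts supply to Qs = -366.5 + 7(P − 17) = -485.5 + 7P.
473.5 - P = -485.5 + 7P gives buyer price Pb = 119.875; sellers receive Ps = 119.875 − 17 = 102.875.
New quantity: Q = 473.5 − 1(119.875) = 353.625.
Revenue = 17 × 353.625 = 6011.625.

Tax revenue = 6011.625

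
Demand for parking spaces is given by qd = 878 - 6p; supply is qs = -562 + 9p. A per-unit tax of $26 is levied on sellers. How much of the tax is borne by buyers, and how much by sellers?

Buyers bear $15.6, sellers bear $10.4

Pre-tax equilibrium: p* = 96, q* = 302.
Tax on sellers shifts supply to qs = -562 + 9(p − 26) = -796 + 9p.
878 - 6p = -796 + 9p gives buyer price pb = 111.6; sellers receive ps = 111.6 − 26 = 85.6.
New quantity: q = 878 − 6(111.6) = 208.4.
Buyer burden = 111.6 − 96 = 15.6; seller burden = 96 − 85.6 = 10.4.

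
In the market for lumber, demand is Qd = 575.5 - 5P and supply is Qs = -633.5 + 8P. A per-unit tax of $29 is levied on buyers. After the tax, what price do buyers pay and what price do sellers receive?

Buyers pay 1441/13, sellers receive 1064/13

Pre-tax equilibrium: P* = 93, Q* = 110.5.
Tax on buyers shifts demand to Qd = 575.5 − 5(P + 29) = 430.5 - 5P.
430.5 - 5P = -633.5 + 8P gives seller price Ps = 1064/13; buyers pay Pb = 1064/13 + 29 = 1441/13.
New quantity: Q = 575.5 − 5(1441/13) = 553/26.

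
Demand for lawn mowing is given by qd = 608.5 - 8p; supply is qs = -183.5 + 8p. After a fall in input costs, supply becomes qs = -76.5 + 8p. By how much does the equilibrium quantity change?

Original equilibrium: p* = 49.5, q* = 212.5.
New equilibrium: 608.5 - 8p = -76.5 + 8p, so 685 = 16p and p' = 42.8125; q' = 608.5 − 8(42.8125) = 266.
Change in quantity: 266 − 212.5 = 53.5.

Δq = 53.5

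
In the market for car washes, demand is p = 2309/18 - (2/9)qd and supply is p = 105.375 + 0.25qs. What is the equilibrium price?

Set the two price expressions equal: 2309/18 - (2/9)q = 105.375 + 0.25q.
1649/72 = (17/36)q, so q* = 48.5.
p* = 2309/18 − (2/9)(48.5) = 117.5.

p* = 117.5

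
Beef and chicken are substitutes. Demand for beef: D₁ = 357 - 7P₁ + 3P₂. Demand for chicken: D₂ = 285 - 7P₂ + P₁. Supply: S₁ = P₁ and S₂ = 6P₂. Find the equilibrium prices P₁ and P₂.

P₁ = 5496/101, P₂ = 2637/101

Market 1: 357 - 7P₁ + 3P₂ = P₁ → 8P₁ - 3P₂ = 357.
Market 2: 13P₂ - P₁ = 285.
Eliminating P₂: 13×(1) + 3×(2) gives 101P₁ = 5496, so P₁ = 5496/101.
Back-substitute into (2): P₂ = (285 + 1×5496/101) / 13 = 2637/101.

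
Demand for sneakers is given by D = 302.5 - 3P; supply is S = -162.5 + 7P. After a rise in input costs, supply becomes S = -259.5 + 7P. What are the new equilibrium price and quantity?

P' = 56.2, Q' = 133.9

Original equilibrium: P* = 46.5, Q* = 163.
New equilibrium: 302.5 - 3P = -259.5 + 7P, so 562 = 10P and P' = 56.2; Q' = 302.5 − 3(56.2) = 133.9.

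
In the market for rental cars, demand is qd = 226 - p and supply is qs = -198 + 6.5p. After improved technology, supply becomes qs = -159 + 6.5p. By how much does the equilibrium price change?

Δp = -5.2

Original equilibrium: p* = 848/15, q* = 2542/15.
New equilibrium: 226 - p = -159 + 6.5p, so 385 = 7.5p and p' = 154/3; q' = 226 − 1(154/3) = 524/3.
Change in price: 154/3 − 848/15 = -5.2.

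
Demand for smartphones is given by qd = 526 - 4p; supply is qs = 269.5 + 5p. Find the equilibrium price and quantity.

p* = 28.5, q* = 412

Set qd = qs: 526 - 4p = 269.5 + 5p.
256.5 = 9p, so p* = 28.5.
q* = 526 − 4(28.5) = 412.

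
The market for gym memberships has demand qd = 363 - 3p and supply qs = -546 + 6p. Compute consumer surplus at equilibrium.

Equilibrium: 363 - 3p = -546 + 6p gives p* = 101, q* = 60.
Demand choke price (qd = 0): p = 121.
CS = ½(121 − 101)(60) = 600.

Consumer surplus = 600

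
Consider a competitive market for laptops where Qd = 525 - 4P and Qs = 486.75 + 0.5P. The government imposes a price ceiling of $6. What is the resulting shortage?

Equilibrium price would be P* = 8.5, so the ceiling at 6 binds.
At P = 6: Qd = 525 − 4(6) = 501, Qs = 486.75 + 0.5(6) = 489.75.
Shortage = 501 − 489.75 = 11.25.

Shortage = 11.25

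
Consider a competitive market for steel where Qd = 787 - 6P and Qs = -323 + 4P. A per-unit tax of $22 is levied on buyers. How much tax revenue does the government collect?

Tax revenue = 1500.4

Pre-tax equilibrium: P* = 111, Q* = 121.
Tax on buyers shifts demand to Qd = 787 − 6(P + 22) = 655 - 6P.
655 - 6P = -323 + 4P gives seller price Ps = 97.8; buyers pay Pb = 97.8 + 22 = 119.8.
New quantity: Q = 787 − 6(119.8) = 68.2.
Revenue = 22 × 68.2 = 1500.4.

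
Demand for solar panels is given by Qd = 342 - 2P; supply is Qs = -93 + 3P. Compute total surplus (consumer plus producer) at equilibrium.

Equilibrium: 342 - 2P = -93 + 3P gives P* = 87, Q* = 168.
Demand choke price: P = 171; supply starts at P = 31.
CS = ½(171 − 87)(168) = 7056; PS = ½(87 − 31)(168) = 4704.

Total surplus = 11760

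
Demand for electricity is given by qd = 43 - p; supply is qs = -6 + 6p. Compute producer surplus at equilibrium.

Equilibrium: 43 - p = -6 + 6p gives p* = 7, q* = 36.
Supply starts at p = 1 (where qs = 0).
PS = ½(7 − 1)(36) = 108.

Producer surplus = 108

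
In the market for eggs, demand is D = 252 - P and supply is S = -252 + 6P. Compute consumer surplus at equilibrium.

Equilibrium: 252 - P = -252 + 6P gives P* = 72, Q* = 180.
Demand choke price (D = 0): P = 252.
CS = ½(252 − 72)(180) = 16200.

Consumer surplus = 16200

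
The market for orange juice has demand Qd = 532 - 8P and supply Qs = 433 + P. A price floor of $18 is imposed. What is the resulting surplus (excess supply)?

Equilibrium price would be P* = 11, so the floor at 18 binds.
At P = 18: Qd = 388, Qs = 451.
Surplus = 451 − 388 = 63.

Surplus = 63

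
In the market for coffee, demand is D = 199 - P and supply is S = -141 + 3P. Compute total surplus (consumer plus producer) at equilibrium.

Total surplus = 8664

Equilibrium: 199 - P = -141 + 3P gives P* = 85, Q* = 114.
Demand choke price: P = 199; supply starts at P = 47.
CS = ½(199 − 85)(114) = 6498; PS = ½(85 − 47)(114) = 2166.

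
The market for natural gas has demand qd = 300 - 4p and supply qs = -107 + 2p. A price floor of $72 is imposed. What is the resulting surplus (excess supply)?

Equilibrium price would be p* = 407/6, so the floor at 72 binds.
At p = 72: qd = 12, qs = 37.
Surplus = 37 − 12 = 25.

Surplus = 25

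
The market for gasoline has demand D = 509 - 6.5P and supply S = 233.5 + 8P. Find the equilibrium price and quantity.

Set D = S: 509 - 6.5P = 233.5 + 8P.
275.5 = 14.5P, so P* = 19.
Q* = 509 − 6.5(19) = 385.5.

P* = 19, Q* = 385.5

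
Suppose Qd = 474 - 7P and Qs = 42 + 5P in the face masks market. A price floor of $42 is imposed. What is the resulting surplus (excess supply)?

Surplus = 72

Equilibrium price would be P* = 36, so the floor at 42 binds.
At P = 42: Qd = 180, Qs = 252.
Surplus = 252 − 180 = 72.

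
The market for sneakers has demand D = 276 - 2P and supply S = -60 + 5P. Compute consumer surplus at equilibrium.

Consumer surplus = 8100

Equilibrium: 276 - 2P = -60 + 5P gives P* = 48, Q* = 180.
Demand choke price (D = 0): P = 138.
CS = ½(138 − 48)(180) = 8100.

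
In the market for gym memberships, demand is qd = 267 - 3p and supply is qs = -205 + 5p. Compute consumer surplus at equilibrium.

Consumer surplus = 1350

Equilibrium: 267 - 3p = -205 + 5p gives p* = 59, q* = 90.
Demand choke price (qd = 0): p = 89.
CS = ½(89 − 59)(90) = 1350.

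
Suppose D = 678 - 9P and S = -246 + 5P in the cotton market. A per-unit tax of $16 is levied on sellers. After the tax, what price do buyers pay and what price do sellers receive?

Pre-tax equilibrium: P* = 66, Q* = 84.
Tax on sellers shifts supply to S = -246 + 5(P − 16) = -326 + 5P.
678 - 9P = -326 + 5P gives buyer price Pb = 502/7; sellers receive Ps = 502/7 − 16 = 390/7.
New quantity: Q = 678 − 9(502/7) = 228/7.

Buyers pay 502/7, sellers receive 390/7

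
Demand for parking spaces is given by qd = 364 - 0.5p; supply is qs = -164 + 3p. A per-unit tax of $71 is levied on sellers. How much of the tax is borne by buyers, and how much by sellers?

Buyers bear 426/7, sellers bear 71/7

Pre-tax equilibrium: p* = 1056/7, q* = 2020/7.
Tax on sellers shifts supply to qs = -164 + 3(p − 71) = -377 + 3p.
364 - 0.5p = -377 + 3p gives buyer price pb = 1482/7; sellers receive ps = 1482/7 − 71 = 985/7.
New quantity: q = 364 − 0.5(1482/7) = 1807/7.
Buyer burden = 1482/7 − 1056/7 = 426/7; seller burden = 1056/7 − 985/7 = 71/7.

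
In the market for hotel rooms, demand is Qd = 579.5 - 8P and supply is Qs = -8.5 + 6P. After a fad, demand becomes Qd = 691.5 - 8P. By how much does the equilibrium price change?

ΔP = 8

Original equilibrium: P* = 42, Q* = 243.5.
New equilibrium: 691.5 - 8P = -8.5 + 6P, so 700 = 14P and P' = 50; Q' = 691.5 − 8(50) = 291.5.
Change in price: 50 − 42 = 8.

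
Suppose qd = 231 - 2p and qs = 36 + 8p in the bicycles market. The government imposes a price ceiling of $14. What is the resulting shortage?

Shortage = 55

Equilibrium price would be p* = 19.5, so the ceiling at 14 binds.
At p = 14: qd = 231 − 2(14) = 203, qs = 36 + 8(14) = 148.
Shortage = 203 − 148 = 55.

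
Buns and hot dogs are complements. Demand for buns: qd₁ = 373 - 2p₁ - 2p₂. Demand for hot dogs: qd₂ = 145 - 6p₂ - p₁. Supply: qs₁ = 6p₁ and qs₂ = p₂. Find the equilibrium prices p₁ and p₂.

Market 1: 373 - 2p₁ - 2p₂ = 6p₁ → 8p₁ + 2p₂ = 373.
Market 2: 7p₂ + p₁ = 145.
Eliminating p₂: 7×(1) − 2×(2) gives 54p₁ = 2321, so p₁ = 2321/54.
Back-substitute into (2): p₂ = (145 − 1×2321/54) / 7 = 787/54.

p₁ = 2321/54, p₂ = 787/54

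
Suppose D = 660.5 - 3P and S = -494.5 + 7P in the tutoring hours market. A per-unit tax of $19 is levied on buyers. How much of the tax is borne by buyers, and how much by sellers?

Buyers bear $13.3, sellers bear $5.7

Pre-tax equilibrium: P* = 115.5, Q* = 314.
Tax on buyers shifts demand to D = 660.5 − 3(P + 19) = 603.5 - 3P.
603.5 - 3P = -494.5 + 7P gives seller price Ps = 109.8; buyers pay Pb = 109.8 + 19 = 128.8.
New quantity: Q = 660.5 − 3(128.8) = 274.1.
Buyer burden = 128.8 − 115.5 = 13.3; seller burden = 115.5 − 109.8 = 5.7.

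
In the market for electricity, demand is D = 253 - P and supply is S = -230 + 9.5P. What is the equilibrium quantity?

Q* = 207

Set D = S: 253 - P = -230 + 9.5P.
483 = 10.5P, so P* = 46.
Q* = 253 − 1(46) = 207.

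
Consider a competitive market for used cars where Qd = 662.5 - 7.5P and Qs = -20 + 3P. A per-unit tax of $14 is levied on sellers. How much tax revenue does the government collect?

Tax revenue = 2030

Pre-tax equilibrium: P* = 65, Q* = 175.
Tax on sellers shifts supply to Qs = -20 + 3(P − 14) = -62 + 3P.
662.5 - 7.5P = -62 + 3P gives buyer price Pb = 69; sellers receive Ps = 69 − 14 = 55.
New quantity: Q = 662.5 − 7.5(69) = 145.
Revenue = 14 × 145 = 2030.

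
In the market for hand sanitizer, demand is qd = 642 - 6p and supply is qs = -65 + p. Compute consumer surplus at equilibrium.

Consumer surplus = 108

Equilibrium: 642 - 6p = -65 + p gives p* = 101, q* = 36.
Demand choke price (qd = 0): p = 107.
CS = ½(107 − 101)(36) = 108.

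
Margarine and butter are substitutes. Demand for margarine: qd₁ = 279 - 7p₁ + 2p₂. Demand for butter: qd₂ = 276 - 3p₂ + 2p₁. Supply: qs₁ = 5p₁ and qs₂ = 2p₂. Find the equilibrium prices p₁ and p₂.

p₁ = 1947/56, p₂ = 1935/28

Market 1: 279 - 7p₁ + 2p₂ = 5p₁ → 12p₁ - 2p₂ = 279.
Market 2: 5p₂ - 2p₁ = 276.
Eliminating p₂: 5×(1) + 2×(2) gives 56p₁ = 1947, so p₁ = 1947/56.
Back-substitute into (2): p₂ = (276 + 2×1947/56) / 5 = 1935/28.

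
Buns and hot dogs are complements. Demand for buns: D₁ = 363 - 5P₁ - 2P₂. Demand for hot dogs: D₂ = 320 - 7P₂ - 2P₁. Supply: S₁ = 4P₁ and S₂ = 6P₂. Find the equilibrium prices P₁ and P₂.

Market 1: 363 - 5P₁ - 2P₂ = 4P₁ → 9P₁ + 2P₂ = 363.
Market 2: 13P₂ + 2P₁ = 320.
Eliminating P₂: 13×(1) − 2×(2) gives 113P₁ = 4079, so P₁ = 4079/113.
Back-substitute into (2): P₂ = (320 − 2×4079/113) / 13 = 2154/113.

P₁ = 4079/113, P₂ = 2154/113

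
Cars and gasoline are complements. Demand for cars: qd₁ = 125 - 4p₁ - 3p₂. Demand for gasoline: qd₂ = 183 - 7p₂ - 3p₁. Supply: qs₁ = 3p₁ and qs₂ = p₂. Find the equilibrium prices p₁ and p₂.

p₁ = 451/47, p₂ = 906/47

Market 1: 125 - 4p₁ - 3p₂ = 3p₁ → 7p₁ + 3p₂ = 125.
Market 2: 8p₂ + 3p₁ = 183.
Eliminating p₂: 8×(1) − 3×(2) gives 47p₁ = 451, so p₁ = 451/47.
Back-substitute into (2): p₂ = (183 − 3×451/47) / 8 = 906/47.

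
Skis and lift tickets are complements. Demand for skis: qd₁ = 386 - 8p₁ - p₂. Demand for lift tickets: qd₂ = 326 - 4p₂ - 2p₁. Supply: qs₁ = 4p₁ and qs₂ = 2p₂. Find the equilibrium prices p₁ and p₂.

Market 1: 386 - 8p₁ - p₂ = 4p₁ → 12p₁ + p₂ = 386.
Market 2: 6p₂ + 2p₁ = 326.
Eliminating p₂: 6×(1) − 1×(2) gives 70p₁ = 1990, so p₁ = 199/7.
Back-substitute into (2): p₂ = (326 − 2×199/7) / 6 = 314/7.

p₁ = 199/7, p₂ = 314/7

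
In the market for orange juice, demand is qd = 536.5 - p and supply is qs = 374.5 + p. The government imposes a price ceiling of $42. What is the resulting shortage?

Equilibrium price would be p* = 81, so the ceiling at 42 binds.
At p = 42: qd = 536.5 − 1(42) = 494.5, qs = 374.5 + 1(42) = 416.5.
Shortage = 494.5 − 416.5 = 78.

Shortage = 78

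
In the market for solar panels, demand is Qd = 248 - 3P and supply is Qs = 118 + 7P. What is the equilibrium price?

P* = 13

Set Qd = Qs: 248 - 3P = 118 + 7P.
130 = 10P, so P* = 13.
Q* = 248 − 3(13) = 209.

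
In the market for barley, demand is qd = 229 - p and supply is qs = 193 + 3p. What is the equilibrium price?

p* = 9

Set qd = qs: 229 - p = 193 + 3p.
36 = 4p, so p* = 9.
q* = 229 − 1(9) = 220.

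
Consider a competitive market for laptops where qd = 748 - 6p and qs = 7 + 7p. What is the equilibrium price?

Set qd = qs: 748 - 6p = 7 + 7p.
741 = 13p, so p* = 57.
q* = 748 − 6(57) = 406.

p* = 57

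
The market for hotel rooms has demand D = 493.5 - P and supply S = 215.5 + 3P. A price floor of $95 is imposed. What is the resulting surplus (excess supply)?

Surplus = 102

Equilibrium price would be P* = 69.5, so the floor at 95 binds.
At P = 95: D = 398.5, S = 500.5.
Surplus = 500.5 − 398.5 = 102.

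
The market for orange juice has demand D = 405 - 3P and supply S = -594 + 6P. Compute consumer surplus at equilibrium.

Consumer surplus = 864

Equilibrium: 405 - 3P = -594 + 6P gives P* = 111, Q* = 72.
Demand choke price (D = 0): P = 135.
CS = ½(135 − 111)(72) = 864.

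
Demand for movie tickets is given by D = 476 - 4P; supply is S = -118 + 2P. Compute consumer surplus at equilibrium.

Equilibrium: 476 - 4P = -118 + 2P gives P* = 99, Q* = 80.
Demand choke price (D = 0): P = 119.
CS = ½(119 − 99)(80) = 800.

Consumer surplus = 800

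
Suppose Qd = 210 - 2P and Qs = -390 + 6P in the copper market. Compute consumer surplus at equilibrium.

Consumer surplus = 900

Equilibrium: 210 - 2P = -390 + 6P gives P* = 75, Q* = 60.
Demand choke price (Qd = 0): P = 105.
CS = ½(105 − 75)(60) = 900.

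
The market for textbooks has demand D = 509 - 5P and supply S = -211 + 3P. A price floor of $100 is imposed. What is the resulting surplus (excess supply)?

Surplus = 80

Equilibrium price would be P* = 90, so the floor at 100 binds.
At P = 100: D = 9, S = 89.
Surplus = 89 − 9 = 80.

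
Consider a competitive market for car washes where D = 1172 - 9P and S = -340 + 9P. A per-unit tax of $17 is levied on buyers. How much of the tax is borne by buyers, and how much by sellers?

Pre-tax equilibrium: P* = 84, Q* = 416.
Tax on buyers shifts demand to D = 1172 − 9(P + 17) = 1019 - 9P.
1019 - 9P = -340 + 9P gives seller price Ps = 75.5; buyers pay Pb = 75.5 + 17 = 92.5.
New quantity: Q = 1172 − 9(92.5) = 339.5.
Buyer burden = 92.5 − 84 = 8.5; seller burden = 84 − 75.5 = 8.5.

Buyers bear $8.5, sellers bear $8.5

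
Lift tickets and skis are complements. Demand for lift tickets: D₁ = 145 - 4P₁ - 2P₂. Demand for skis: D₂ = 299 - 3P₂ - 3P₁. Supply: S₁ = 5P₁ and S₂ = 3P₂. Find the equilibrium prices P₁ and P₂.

P₁ = 17/3, P₂ = 47

Market 1: 145 - 4P₁ - 2P₂ = 5P₁ → 9P₁ + 2P₂ = 145.
Market 2: 6P₂ + 3P₁ = 299.
Eliminating P₂: 6×(1) − 2×(2) gives 48P₁ = 272, so P₁ = 17/3.
Back-substitute into (2): P₂ = (299 − 3×17/3) / 6 = 47.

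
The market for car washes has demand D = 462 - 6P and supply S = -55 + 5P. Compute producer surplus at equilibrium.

Equilibrium: 462 - 6P = -55 + 5P gives P* = 47, Q* = 180.
Supply starts at P = 11 (where S = 0).
PS = ½(47 − 11)(180) = 3240.

Producer surplus = 3240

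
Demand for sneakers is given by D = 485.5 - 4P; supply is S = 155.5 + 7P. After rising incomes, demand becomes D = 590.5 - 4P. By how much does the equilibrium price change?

ΔP = 105/11

Original equilibrium: P* = 30, Q* = 365.5.
New equilibrium: 590.5 - 4P = 155.5 + 7P, so 435 = 11P and P' = 435/11; Q' = 590.5 − 4(435/11) = 9511/22.
Change in price: 435/11 − 30 = 105/11.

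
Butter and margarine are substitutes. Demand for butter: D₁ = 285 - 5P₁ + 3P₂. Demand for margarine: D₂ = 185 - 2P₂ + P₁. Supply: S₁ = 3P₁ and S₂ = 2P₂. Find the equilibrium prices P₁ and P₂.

Market 1: 285 - 5P₁ + 3P₂ = 3P₁ → 8P₁ - 3P₂ = 285.
Market 2: 4P₂ - P₁ = 185.
Eliminating P₂: 4×(1) + 3×(2) gives 29P₁ = 1695, so P₁ = 1695/29.
Back-substitute into (2): P₂ = (185 + 1×1695/29) / 4 = 1765/29.

P₁ = 1695/29, P₂ = 1765/29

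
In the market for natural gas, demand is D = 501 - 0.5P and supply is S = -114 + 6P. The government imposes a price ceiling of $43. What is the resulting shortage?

Equilibrium price would be P* = 1230/13, so the ceiling at 43 binds.
At P = 43: D = 501 − 0.5(43) = 479.5, S = -114 + 6(43) = 144.
Shortage = 479.5 − 144 = 335.5.

Shortage = 335.5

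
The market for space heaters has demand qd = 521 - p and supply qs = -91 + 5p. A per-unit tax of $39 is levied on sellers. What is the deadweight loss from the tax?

Deadweight loss = 633.75

Pre-tax equilibrium: p* = 102, q* = 419.
Tax on sellers shifts supply to qs = -91 + 5(p − 39) = -286 + 5p.
521 - p = -286 + 5p gives buyer price pb = 134.5; sellers receive ps = 134.5 − 39 = 95.5.
New quantity: q = 521 − 1(134.5) = 386.5.
DWL = ½ × 39 × (419 − 386.5) = 633.75.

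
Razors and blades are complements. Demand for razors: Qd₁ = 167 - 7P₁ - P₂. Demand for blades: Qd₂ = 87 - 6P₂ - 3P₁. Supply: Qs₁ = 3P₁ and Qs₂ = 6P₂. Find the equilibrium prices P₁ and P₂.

P₁ = 213/13, P₂ = 41/13

Market 1: 167 - 7P₁ - P₂ = 3P₁ → 10P₁ + P₂ = 167.
Market 2: 12P₂ + 3P₁ = 87.
Eliminating P₂: 12×(1) − 1×(2) gives 117P₁ = 1917, so P₁ = 213/13.
Back-substitute into (2): P₂ = (87 − 3×213/13) / 12 = 41/13.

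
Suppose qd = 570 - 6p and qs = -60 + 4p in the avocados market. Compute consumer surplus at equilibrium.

Equilibrium: 570 - 6p = -60 + 4p gives p* = 63, q* = 192.
Demand choke price (qd = 0): p = 95.
CS = ½(95 − 63)(192) = 3072.

Consumer surplus = 3072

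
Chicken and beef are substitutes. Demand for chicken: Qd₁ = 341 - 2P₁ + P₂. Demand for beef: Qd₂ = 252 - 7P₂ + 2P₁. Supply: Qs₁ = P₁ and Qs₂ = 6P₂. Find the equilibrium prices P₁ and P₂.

Market 1: 341 - 2P₁ + P₂ = P₁ → 3P₁ - P₂ = 341.
Market 2: 13P₂ - 2P₁ = 252.
Eliminating P₂: 13×(1) + 1×(2) gives 37P₁ = 4685, so P₁ = 4685/37.
Back-substitute into (2): P₂ = (252 + 2×4685/37) / 13 = 1438/37.

P₁ = 4685/37, P₂ = 1438/37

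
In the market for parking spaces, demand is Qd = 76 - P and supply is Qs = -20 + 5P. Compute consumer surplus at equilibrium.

Equilibrium: 76 - P = -20 + 5P gives P* = 16, Q* = 60.
Demand choke price (Qd = 0): P = 76.
CS = ½(76 − 16)(60) = 1800.

Consumer surplus = 1800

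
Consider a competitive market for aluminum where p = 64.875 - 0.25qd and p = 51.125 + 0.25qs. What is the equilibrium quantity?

Set the two price expressions equal: 64.875 - 0.25q = 51.125 + 0.25q.
13.75 = 0.5q, so q* = 27.5.
p* = 64.875 − (0.25)(27.5) = 58.

q* = 27.5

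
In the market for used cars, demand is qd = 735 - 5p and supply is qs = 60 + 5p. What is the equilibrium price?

Set qd = qs: 735 - 5p = 60 + 5p.
675 = 10p, so p* = 67.5.
q* = 735 − 5(67.5) = 397.5.

p* = 67.5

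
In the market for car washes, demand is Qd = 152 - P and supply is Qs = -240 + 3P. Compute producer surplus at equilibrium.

Equilibrium: 152 - P = -240 + 3P gives P* = 98, Q* = 54.
Supply starts at P = 80 (where Qs = 0).
PS = ½(98 − 80)(54) = 486.

Producer surplus = 486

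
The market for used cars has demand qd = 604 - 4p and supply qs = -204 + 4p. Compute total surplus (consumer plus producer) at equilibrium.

Total surplus = 10000

Equilibrium: 604 - 4p = -204 + 4p gives p* = 101, q* = 200.
Demand choke price: p = 151; supply starts at p = 51.
CS = ½(151 − 101)(200) = 5000; PS = ½(101 − 51)(200) = 5000.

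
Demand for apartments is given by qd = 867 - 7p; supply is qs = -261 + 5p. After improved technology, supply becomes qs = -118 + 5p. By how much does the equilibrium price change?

Δp = -143/12

Original equilibrium: p* = 94, q* = 209.
New equilibrium: 867 - 7p = -118 + 5p, so 985 = 12p and p' = 985/12; q' = 867 − 7(985/12) = 3509/12.
Change in price: 985/12 − 94 = -143/12.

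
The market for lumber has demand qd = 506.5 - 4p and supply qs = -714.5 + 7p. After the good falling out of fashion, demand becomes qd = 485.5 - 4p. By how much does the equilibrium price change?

Δp = -21/11

Original equilibrium: p* = 111, q* = 62.5.
New equilibrium: 485.5 - 4p = -714.5 + 7p, so 1200 = 11p and p' = 1200/11; q' = 485.5 − 4(1200/11) = 1081/22.
Change in price: 1200/11 − 111 = -21/11.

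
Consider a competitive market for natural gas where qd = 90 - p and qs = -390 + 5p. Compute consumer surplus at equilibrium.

Equilibrium: 90 - p = -390 + 5p gives p* = 80, q* = 10.
Demand choke price (qd = 0): p = 90.
CS = ½(90 − 80)(10) = 50.

Consumer surplus = 50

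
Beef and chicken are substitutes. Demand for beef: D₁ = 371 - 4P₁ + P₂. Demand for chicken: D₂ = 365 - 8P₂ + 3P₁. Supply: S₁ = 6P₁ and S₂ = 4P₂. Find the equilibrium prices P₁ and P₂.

P₁ = 4817/117, P₂ = 4763/117

Market 1: 371 - 4P₁ + P₂ = 6P₁ → 10P₁ - P₂ = 371.
Market 2: 12P₂ - 3P₁ = 365.
Eliminating P₂: 12×(1) + 1×(2) gives 117P₁ = 4817, so P₁ = 4817/117.
Back-substitute into (2): P₂ = (365 + 3×4817/117) / 12 = 4763/117.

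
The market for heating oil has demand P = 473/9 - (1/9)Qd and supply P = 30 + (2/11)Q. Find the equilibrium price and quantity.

Set the two price expressions equal: 473/9 - (1/9)Q = 30 + (2/11)Q.
203/9 = (29/99)Q, so Q* = 77.
P* = 473/9 − (1/9)(77) = 44.

P* = 44, Q* = 77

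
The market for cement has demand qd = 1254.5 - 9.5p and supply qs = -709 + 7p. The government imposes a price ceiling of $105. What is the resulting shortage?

Equilibrium price would be p* = 119, so the ceiling at 105 binds.
At p = 105: qd = 1254.5 − 9.5(105) = 257, qs = -709 + 7(105) = 26.
Shortage = 257 − 26 = 231.

Shortage = 231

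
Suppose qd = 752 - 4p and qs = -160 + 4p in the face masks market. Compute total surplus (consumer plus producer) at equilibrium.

Equilibrium: 752 - 4p = -160 + 4p gives p* = 114, q* = 296.
Demand choke price: p = 188; supply starts at p = 40.
CS = ½(188 − 114)(296) = 10952; PS = ½(114 − 40)(296) = 10952.

Total surplus = 21904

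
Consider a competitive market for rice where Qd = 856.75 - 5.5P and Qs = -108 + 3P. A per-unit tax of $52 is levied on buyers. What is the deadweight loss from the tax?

Deadweight loss = 44616/17

Pre-tax equilibrium: P* = 113.5, Q* = 232.5.
Tax on buyers shifts demand to Qd = 856.75 − 5.5(P + 52) = 570.75 - 5.5P.
570.75 - 5.5P = -108 + 3P gives seller price Ps = 2715/34; buyers pay Pb = 2715/34 + 52 = 4483/34.
New quantity: Q = 856.75 − 5.5(4483/34) = 4473/34.
DWL = ½ × 52 × (232.5 − 4473/34) = 44616/17.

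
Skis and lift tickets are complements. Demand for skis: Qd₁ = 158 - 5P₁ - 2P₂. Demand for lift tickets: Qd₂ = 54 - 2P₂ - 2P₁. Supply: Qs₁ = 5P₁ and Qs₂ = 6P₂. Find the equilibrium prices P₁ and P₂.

Market 1: 158 - 5P₁ - 2P₂ = 5P₁ → 10P₁ + 2P₂ = 158.
Market 2: 8P₂ + 2P₁ = 54.
Eliminating P₂: 8×(1) − 2×(2) gives 76P₁ = 1156, so P₁ = 289/19.
Back-substitute into (2): P₂ = (54 − 2×289/19) / 8 = 56/19.

P₁ = 289/19, P₂ = 56/19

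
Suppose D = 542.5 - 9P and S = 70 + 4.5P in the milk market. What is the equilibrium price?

Set D = S: 542.5 - 9P = 70 + 4.5P.
472.5 = 13.5P, so P* = 35.
Q* = 542.5 − 9(35) = 227.5.

P* = 35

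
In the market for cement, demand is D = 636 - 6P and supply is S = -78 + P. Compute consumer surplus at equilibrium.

Equilibrium: 636 - 6P = -78 + P gives P* = 102, Q* = 24.
Demand choke price (D = 0): P = 106.
CS = ½(106 − 102)(24) = 48.

Consumer surplus = 48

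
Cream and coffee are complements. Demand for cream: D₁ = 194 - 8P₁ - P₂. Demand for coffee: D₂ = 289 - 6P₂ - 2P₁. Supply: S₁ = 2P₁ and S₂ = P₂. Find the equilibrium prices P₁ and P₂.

Market 1: 194 - 8P₁ - P₂ = 2P₁ → 10P₁ + P₂ = 194.
Market 2: 7P₂ + 2P₁ = 289.
Eliminating P₂: 7×(1) − 1×(2) gives 68P₁ = 1069, so P₁ = 1069/68.
Back-substitute into (2): P₂ = (289 − 2×1069/68) / 7 = 1251/34.

P₁ = 1069/68, P₂ = 1251/34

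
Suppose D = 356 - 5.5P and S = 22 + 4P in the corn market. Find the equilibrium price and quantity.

P* = 668/19, Q* = 3090/19

Set D = S: 356 - 5.5P = 22 + 4P.
334 = 9.5P, so P* = 668/19.
Q* = 356 − 5.5(668/19) = 3090/19.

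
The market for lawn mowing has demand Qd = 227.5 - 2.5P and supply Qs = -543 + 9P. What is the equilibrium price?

P* = 67

Set Qd = Qs: 227.5 - 2.5P = -543 + 9P.
770.5 = 11.5P, so P* = 67.
Q* = 227.5 − 2.5(67) = 60.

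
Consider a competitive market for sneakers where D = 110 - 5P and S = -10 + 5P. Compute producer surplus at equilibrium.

Equilibrium: 110 - 5P = -10 + 5P gives P* = 12, Q* = 50.
Supply starts at P = 2 (where S = 0).
PS = ½(12 − 2)(50) = 250.

Producer surplus = 250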